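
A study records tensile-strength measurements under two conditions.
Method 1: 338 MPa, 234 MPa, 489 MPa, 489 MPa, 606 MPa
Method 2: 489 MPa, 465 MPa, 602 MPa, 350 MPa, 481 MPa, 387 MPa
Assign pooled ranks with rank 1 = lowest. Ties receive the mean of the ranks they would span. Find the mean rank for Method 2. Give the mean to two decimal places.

6.00

Sorted (ascending): 234, 338, 350, 387, 465, 481, 489, 489, 489, 602, 606
The 3 values of 489 occupy positions 7–9 → average rank 8.
Method 2 values → pooled ranks: 489→8, 465→5, 602→10, 350→3, 481→6, 387→4
Mean rank = (8 + 5 + 10 + 3 + 6 + 4) / 6 = 6.00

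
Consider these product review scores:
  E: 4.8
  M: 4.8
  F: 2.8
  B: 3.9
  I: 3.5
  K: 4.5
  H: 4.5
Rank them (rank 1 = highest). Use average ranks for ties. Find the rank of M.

Sorted (descending): 4.8, 4.8, 4.5, 4.5, 3.9, 3.5, 2.8
The 2 values of 4.8 occupy positions 1–2 → average rank (1+2)/2 = 1.5.
The 2 values of 4.5 occupy positions 3–4 → average rank (3+4)/2 = 3.5.
M has value 4.8 → rank 1.5.

1.5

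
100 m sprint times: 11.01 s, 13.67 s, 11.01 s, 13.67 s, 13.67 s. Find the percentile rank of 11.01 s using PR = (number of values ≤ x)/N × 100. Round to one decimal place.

40.0

N = 5.
Strictly below 11.01: 0. Equal to 11.01: 2.
PR = 2/5 × 100 = 40.0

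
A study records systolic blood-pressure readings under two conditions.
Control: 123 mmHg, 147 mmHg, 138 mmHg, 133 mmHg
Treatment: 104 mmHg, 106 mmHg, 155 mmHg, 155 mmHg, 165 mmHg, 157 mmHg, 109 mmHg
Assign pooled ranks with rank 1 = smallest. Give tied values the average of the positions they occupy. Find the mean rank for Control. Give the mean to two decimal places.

5.50

Sorted (ascending): 104, 106, 109, 123, 133, 138, 147, 155, 155, 157, 165
The 2 values of 155 occupy positions 8–9 → average rank (8+9)/2 = 8.5.
Control values → pooled ranks: 123→4, 147→7, 138→6, 133→5
Mean rank = (4 + 7 + 6 + 5) / 4 = 5.50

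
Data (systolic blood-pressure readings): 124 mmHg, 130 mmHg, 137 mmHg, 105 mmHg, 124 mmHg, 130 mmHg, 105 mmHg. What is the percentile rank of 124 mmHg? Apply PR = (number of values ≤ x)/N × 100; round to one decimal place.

57.1

N = 7.
Strictly below 124: 2. Equal to 124: 2.
PR = 4/7 × 100 = 57.1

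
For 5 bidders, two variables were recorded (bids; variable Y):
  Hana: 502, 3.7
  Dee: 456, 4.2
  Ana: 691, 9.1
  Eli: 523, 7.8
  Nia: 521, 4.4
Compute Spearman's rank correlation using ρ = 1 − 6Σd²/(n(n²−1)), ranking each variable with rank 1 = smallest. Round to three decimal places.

0.900

Ranks of variable 1: 2, 1, 5, 4, 3
Ranks of variable 2: 1, 2, 5, 4, 3
d = r₁ − r₂: 1, -1, 0, 0, 0
d²: 1, 1, 0, 0, 0; Σd² = 2
ρ = 1 − 6·2/(5·24) = 1 − 12/120 = 0.900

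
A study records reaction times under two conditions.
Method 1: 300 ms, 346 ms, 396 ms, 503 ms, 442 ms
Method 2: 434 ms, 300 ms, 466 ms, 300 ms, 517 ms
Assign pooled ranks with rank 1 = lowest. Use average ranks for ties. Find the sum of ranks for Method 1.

Sorted (ascending): 300, 300, 300, 346, 396, 434, 442, 466, 503, 517
The 3 values of 300 occupy positions 1–3 → average rank 2.
Method 1 values → pooled ranks: 300→2, 346→4, 396→5, 503→9, 442→7
Rank sum = 2 + 4 + 5 + 9 + 7 = 27

27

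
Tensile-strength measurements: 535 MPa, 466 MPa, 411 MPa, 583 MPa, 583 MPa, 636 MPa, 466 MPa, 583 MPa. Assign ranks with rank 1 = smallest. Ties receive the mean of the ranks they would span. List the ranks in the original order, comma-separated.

4, 2.5, 1, 6, 6, 8, 2.5, 6

Sorted (ascending): 411, 466, 466, 535, 583, 583, 583, 636
The 2 values of 466 occupy positions 2–3 → average rank (2+3)/2 = 2.5.
The 3 values of 583 occupy positions 5–7 → average rank 6.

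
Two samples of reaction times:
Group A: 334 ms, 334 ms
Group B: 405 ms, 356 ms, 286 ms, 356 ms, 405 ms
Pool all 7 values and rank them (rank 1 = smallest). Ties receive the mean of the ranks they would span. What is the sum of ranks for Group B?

Sorted (ascending): 286, 334, 334, 356, 356, 405, 405
The 2 values of 334 occupy positions 2–3 → average rank (2+3)/2 = 2.5.
The 2 values of 356 occupy positions 4–5 → average rank (4+5)/2 = 4.5.
The 2 values of 405 occupy positions 6–7 → average rank (6+7)/2 = 6.5.
Group B values → pooled ranks: 405→6.5, 356→4.5, 286→1, 356→4.5, 405→6.5
Rank sum = 6.5 + 4.5 + 1 + 4.5 + 6.5 = 23

23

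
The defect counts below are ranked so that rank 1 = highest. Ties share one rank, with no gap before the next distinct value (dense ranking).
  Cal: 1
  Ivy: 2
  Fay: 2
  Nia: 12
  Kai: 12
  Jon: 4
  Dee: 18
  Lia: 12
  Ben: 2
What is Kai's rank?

Sorted (descending): 18, 12, 12, 12, 4, 2, 2, 2, 1
The 3 values of 12 share dense rank 2.
The 3 values of 2 share dense rank 4.
Remaining distinct values take the next consecutive integers.
Kai has value 12 → rank 2.

2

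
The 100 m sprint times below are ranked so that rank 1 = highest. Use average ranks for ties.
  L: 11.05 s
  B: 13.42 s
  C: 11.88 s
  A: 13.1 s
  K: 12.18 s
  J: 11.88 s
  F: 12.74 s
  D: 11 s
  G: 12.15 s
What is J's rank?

6.5

Sorted (descending): 13.42, 13.1, 12.74, 12.18, 12.15, 11.88, 11.88, 11.05, 11
The 2 values of 11.88 occupy positions 6–7 → average rank (6+7)/2 = 6.5.
J has value 11.88 s → rank 6.5.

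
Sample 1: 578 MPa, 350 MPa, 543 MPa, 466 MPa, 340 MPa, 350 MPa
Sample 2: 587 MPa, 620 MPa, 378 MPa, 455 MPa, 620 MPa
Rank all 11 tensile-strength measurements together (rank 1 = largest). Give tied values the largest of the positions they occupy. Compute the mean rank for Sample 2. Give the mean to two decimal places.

Sorted (descending): 620, 620, 587, 578, 543, 466, 455, 378, 350, 350, 340
The 2 values of 620 occupy positions 1–2 → each gets rank 2.
The 2 values of 350 occupy positions 9–10 → each gets rank 10.
Sample 2 values → pooled ranks: 587→3, 620→2, 378→8, 455→7, 620→2
Mean rank = (3 + 2 + 8 + 7 + 2) / 5 = 4.40

4.40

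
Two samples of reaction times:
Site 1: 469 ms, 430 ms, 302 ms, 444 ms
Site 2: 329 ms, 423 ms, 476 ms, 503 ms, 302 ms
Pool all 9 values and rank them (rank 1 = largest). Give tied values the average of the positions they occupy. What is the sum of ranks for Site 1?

Sorted (descending): 503, 476, 469, 444, 430, 423, 329, 302, 302
The 2 values of 302 occupy positions 8–9 → average rank (8+9)/2 = 8.5.
Site 1 values → pooled ranks: 469→3, 430→5, 302→8.5, 444→4
Rank sum = 3 + 5 + 8.5 + 4 = 20.5

20.5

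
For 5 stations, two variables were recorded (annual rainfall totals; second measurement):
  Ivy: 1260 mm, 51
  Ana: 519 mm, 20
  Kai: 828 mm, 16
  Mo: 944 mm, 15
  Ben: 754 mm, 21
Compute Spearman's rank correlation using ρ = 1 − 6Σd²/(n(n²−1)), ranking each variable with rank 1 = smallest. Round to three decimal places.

Ranks of variable 1: 5, 1, 3, 4, 2
Ranks of variable 2: 5, 3, 2, 1, 4
d = r₁ − r₂: 0, -2, 1, 3, -2
d²: 0, 4, 1, 9, 4; Σd² = 18
ρ = 1 − 6·18/(5·24) = 1 − 108/120 = 0.100

0.100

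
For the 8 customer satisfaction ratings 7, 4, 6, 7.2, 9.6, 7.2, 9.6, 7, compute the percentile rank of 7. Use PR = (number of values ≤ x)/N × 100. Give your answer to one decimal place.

N = 8.
Strictly below 7: 2. Equal to 7: 2.
PR = 4/8 × 100 = 50.0

50.0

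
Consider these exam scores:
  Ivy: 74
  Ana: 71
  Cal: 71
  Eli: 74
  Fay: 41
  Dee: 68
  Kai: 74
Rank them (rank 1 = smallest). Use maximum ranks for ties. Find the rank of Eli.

7

Sorted (ascending): 41, 68, 71, 71, 74, 74, 74
The 2 values of 71 occupy positions 3–4 → each gets rank 4.
The 3 values of 74 occupy positions 5–7 → each gets rank 7.
Eli has value 74 → rank 7.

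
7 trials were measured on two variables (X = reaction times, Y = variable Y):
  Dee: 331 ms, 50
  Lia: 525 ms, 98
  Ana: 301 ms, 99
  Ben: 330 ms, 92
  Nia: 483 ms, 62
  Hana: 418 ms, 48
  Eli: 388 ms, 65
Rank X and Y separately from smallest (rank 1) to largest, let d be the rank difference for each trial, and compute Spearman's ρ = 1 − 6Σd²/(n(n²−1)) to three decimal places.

Ranks of variable 1: 3, 7, 1, 2, 6, 5, 4
Ranks of variable 2: 2, 6, 7, 5, 3, 1, 4
d = r₁ − r₂: 1, 1, -6, -3, 3, 4, 0
d²: 1, 1, 36, 9, 9, 16, 0; Σd² = 72
ρ = 1 − 6·72/(7·48) = 1 − 432/336 = -0.286

-0.286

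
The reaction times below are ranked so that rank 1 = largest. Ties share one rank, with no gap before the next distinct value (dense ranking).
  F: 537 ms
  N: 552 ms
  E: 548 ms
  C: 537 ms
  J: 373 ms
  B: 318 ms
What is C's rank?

3

Sorted (descending): 552, 548, 537, 537, 373, 318
The 2 values of 537 share dense rank 3.
Remaining distinct values take the next consecutive integers.
C has value 537 ms → rank 3.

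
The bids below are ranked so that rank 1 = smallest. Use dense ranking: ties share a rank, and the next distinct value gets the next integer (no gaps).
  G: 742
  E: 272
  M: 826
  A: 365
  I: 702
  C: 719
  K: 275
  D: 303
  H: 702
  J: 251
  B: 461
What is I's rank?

Sorted (ascending): 251, 272, 275, 303, 365, 461, 702, 702, 719, 742, 826
The 2 values of 702 share dense rank 7.
Remaining distinct values take the next consecutive integers.
I has value 702 → rank 7.

7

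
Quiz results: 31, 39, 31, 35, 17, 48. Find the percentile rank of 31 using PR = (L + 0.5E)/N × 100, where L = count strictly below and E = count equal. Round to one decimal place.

33.3

N = 6.
Strictly below 31: 1. Equal to 31: 2.
PR = (1 + 0.5·2)/6 × 100 = 33.3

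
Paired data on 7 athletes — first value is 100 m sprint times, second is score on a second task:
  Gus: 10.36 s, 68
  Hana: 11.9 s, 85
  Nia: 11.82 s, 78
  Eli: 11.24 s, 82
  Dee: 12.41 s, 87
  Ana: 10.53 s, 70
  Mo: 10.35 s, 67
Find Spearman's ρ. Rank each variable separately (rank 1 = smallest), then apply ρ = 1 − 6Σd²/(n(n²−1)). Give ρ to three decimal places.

0.964

Ranks of variable 1: 2, 6, 5, 4, 7, 3, 1
Ranks of variable 2: 2, 6, 4, 5, 7, 3, 1
d = r₁ − r₂: 0, 0, 1, -1, 0, 0, 0
d²: 0, 0, 1, 1, 0, 0, 0; Σd² = 2
ρ = 1 − 6·2/(7·48) = 1 − 12/336 = 0.964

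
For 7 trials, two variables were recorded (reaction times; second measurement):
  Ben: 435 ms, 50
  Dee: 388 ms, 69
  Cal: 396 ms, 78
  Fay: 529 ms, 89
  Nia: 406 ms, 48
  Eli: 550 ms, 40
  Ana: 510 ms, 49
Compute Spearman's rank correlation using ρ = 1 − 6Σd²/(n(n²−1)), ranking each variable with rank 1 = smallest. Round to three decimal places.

-0.321

Ranks of variable 1: 4, 1, 2, 6, 3, 7, 5
Ranks of variable 2: 4, 5, 6, 7, 2, 1, 3
d = r₁ − r₂: 0, -4, -4, -1, 1, 6, 2
d²: 0, 16, 16, 1, 1, 36, 4; Σd² = 74
ρ = 1 − 6·74/(7·48) = 1 − 444/336 = -0.321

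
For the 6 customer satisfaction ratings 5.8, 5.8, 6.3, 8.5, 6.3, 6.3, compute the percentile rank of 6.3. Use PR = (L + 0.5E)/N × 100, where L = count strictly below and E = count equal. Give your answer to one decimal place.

N = 6.
Strictly below 6.3: 2. Equal to 6.3: 3.
PR = (2 + 0.5·3)/6 × 100 = 58.3

58.3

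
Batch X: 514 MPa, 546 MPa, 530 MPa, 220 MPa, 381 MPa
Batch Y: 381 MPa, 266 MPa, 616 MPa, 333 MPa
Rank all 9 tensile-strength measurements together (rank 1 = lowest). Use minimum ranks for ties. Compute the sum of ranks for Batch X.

Sorted (ascending): 220, 266, 333, 381, 381, 514, 530, 546, 616
The 2 values of 381 occupy positions 4–5 → each gets rank 4.
Batch X values → pooled ranks: 514→6, 546→8, 530→7, 220→1, 381→4
Rank sum = 6 + 8 + 7 + 1 + 4 = 26

26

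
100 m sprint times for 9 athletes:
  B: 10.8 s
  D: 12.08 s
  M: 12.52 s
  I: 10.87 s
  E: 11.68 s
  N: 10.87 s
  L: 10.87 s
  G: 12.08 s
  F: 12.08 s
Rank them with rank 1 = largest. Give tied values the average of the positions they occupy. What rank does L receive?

7

Sorted (descending): 12.52, 12.08, 12.08, 12.08, 11.68, 10.87, 10.87, 10.87, 10.8
The 3 values of 12.08 occupy positions 2–4 → average rank 3.
The 3 values of 10.87 occupy positions 6–8 → average rank 7.
L has value 10.87 s → rank 7.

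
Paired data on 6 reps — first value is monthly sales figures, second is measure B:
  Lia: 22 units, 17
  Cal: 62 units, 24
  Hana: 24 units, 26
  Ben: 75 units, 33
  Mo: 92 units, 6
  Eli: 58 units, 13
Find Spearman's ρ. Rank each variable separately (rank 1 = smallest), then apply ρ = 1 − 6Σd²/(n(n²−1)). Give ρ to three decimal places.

-0.143

Ranks of variable 1: 1, 4, 2, 5, 6, 3
Ranks of variable 2: 3, 4, 5, 6, 1, 2
d = r₁ − r₂: -2, 0, -3, -1, 5, 1
d²: 4, 0, 9, 1, 25, 1; Σd² = 40
ρ = 1 − 6·40/(6·35) = 1 − 240/210 = -0.143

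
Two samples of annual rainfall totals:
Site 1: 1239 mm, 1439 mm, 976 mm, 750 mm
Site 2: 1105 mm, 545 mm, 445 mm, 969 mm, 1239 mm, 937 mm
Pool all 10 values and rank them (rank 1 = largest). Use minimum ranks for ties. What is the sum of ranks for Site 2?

Sorted (descending): 1439, 1239, 1239, 1105, 976, 969, 937, 750, 545, 445
The 2 values of 1239 occupy positions 2–3 → each gets rank 2.
Site 2 values → pooled ranks: 1105→4, 545→9, 445→10, 969→6, 1239→2, 937→7
Rank sum = 4 + 9 + 10 + 6 + 2 + 7 = 38

38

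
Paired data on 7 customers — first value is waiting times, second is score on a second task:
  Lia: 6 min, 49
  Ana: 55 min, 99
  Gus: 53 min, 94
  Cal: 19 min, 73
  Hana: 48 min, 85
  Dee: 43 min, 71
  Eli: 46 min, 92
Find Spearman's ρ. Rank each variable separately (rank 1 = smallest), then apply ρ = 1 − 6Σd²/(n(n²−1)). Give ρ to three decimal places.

0.929

Ranks of variable 1: 1, 7, 6, 2, 5, 3, 4
Ranks of variable 2: 1, 7, 6, 3, 4, 2, 5
d = r₁ − r₂: 0, 0, 0, -1, 1, 1, -1
d²: 0, 0, 0, 1, 1, 1, 1; Σd² = 4
ρ = 1 − 6·4/(7·48) = 1 − 24/336 = 0.929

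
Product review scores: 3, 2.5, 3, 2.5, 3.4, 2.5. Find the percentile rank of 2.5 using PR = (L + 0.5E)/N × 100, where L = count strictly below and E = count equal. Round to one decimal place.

N = 6.
Strictly below 2.5: 0. Equal to 2.5: 3.
PR = (0 + 0.5·3)/6 × 100 = 25.0

25.0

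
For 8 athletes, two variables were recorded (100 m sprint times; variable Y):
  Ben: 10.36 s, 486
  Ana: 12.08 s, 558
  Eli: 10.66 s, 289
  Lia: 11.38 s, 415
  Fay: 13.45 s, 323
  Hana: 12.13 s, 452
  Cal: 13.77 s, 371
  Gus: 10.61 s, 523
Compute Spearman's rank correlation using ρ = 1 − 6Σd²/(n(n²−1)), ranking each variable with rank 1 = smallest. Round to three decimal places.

-0.357

Ranks of variable 1: 1, 5, 3, 4, 7, 6, 8, 2
Ranks of variable 2: 6, 8, 1, 4, 2, 5, 3, 7
d = r₁ − r₂: -5, -3, 2, 0, 5, 1, 5, -5
d²: 25, 9, 4, 0, 25, 1, 25, 25; Σd² = 114
ρ = 1 − 6·114/(8·63) = 1 − 684/504 = -0.357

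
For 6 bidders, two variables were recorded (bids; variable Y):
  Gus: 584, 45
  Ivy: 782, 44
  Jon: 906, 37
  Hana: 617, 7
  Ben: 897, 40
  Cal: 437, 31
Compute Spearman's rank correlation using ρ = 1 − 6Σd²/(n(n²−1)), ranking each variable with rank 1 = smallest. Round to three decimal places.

Ranks of variable 1: 2, 4, 6, 3, 5, 1
Ranks of variable 2: 6, 5, 3, 1, 4, 2
d = r₁ − r₂: -4, -1, 3, 2, 1, -1
d²: 16, 1, 9, 4, 1, 1; Σd² = 32
ρ = 1 − 6·32/(6·35) = 1 − 192/210 = 0.086

0.086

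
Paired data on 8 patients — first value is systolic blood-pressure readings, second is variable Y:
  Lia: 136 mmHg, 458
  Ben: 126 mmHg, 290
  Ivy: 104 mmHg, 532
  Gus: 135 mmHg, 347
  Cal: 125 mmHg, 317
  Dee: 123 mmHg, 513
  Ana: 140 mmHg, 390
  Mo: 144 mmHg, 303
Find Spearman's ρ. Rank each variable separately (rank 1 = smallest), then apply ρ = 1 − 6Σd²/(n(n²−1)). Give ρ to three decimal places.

Ranks of variable 1: 6, 4, 1, 5, 3, 2, 7, 8
Ranks of variable 2: 6, 1, 8, 4, 3, 7, 5, 2
d = r₁ − r₂: 0, 3, -7, 1, 0, -5, 2, 6
d²: 0, 9, 49, 1, 0, 25, 4, 36; Σd² = 124
ρ = 1 − 6·124/(8·63) = 1 − 744/504 = -0.476

-0.476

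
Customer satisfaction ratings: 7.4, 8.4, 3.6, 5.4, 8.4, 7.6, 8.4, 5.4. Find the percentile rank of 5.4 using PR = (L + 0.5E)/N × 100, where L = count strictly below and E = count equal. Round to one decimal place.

N = 8.
Strictly below 5.4: 1. Equal to 5.4: 2.
PR = (1 + 0.5·2)/8 × 100 = 25.0

25.0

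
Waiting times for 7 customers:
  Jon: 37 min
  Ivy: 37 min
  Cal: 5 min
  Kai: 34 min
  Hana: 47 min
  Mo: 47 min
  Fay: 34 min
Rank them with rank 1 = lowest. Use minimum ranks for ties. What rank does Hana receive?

6

Sorted (ascending): 5, 34, 34, 37, 37, 47, 47
The 2 values of 34 occupy positions 2–3 → each gets rank 2.
The 2 values of 37 occupy positions 4–5 → each gets rank 4.
The 2 values of 47 occupy positions 6–7 → each gets rank 6.
Hana has value 47 min → rank 6.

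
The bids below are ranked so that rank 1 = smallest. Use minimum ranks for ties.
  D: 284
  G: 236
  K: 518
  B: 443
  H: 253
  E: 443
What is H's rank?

2

Sorted (ascending): 236, 253, 284, 443, 443, 518
The 2 values of 443 occupy positions 4–5 → each gets rank 4.
H has value 253 → rank 2.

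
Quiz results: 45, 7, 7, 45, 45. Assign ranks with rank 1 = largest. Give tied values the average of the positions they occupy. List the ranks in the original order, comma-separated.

2, 4.5, 4.5, 2, 2

Sorted (descending): 45, 45, 45, 7, 7
The 3 values of 45 occupy positions 1–3 → average rank 2.
The 2 values of 7 occupy positions 4–5 → average rank (4+5)/2 = 4.5.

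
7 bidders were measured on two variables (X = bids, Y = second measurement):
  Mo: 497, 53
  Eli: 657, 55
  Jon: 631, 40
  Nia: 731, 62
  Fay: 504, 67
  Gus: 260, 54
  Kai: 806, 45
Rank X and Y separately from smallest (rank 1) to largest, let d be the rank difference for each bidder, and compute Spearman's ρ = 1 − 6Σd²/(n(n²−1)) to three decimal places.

-0.071

Ranks of variable 1: 2, 5, 4, 6, 3, 1, 7
Ranks of variable 2: 3, 5, 1, 6, 7, 4, 2
d = r₁ − r₂: -1, 0, 3, 0, -4, -3, 5
d²: 1, 0, 9, 0, 16, 9, 25; Σd² = 60
ρ = 1 − 6·60/(7·48) = 1 − 360/336 = -0.071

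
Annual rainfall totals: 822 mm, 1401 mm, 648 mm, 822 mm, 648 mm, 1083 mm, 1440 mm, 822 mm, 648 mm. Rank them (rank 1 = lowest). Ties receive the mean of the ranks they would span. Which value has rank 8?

1401

Sorted (ascending): 648, 648, 648, 822, 822, 822, 1083, 1401, 1440
The 3 values of 648 occupy positions 1–3 → average rank 2.
The 3 values of 822 occupy positions 4–6 → average rank 5.
Rank 8 → value 1401.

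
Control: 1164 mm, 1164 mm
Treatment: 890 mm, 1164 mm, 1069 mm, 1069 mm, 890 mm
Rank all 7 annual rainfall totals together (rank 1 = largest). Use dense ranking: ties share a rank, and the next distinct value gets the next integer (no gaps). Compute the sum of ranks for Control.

Sorted (descending): 1164, 1164, 1164, 1069, 1069, 890, 890
The 3 values of 1164 share dense rank 1.
The 2 values of 1069 share dense rank 2.
The 2 values of 890 share dense rank 3.
Control values → pooled ranks: 1164→1, 1164→1
Rank sum = 1 + 1 = 2

2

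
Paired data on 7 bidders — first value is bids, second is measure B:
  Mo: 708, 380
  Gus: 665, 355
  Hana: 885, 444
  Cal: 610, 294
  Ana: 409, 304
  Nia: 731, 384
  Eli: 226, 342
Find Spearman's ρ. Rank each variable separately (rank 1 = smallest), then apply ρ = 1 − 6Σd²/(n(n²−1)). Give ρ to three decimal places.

0.857

Ranks of variable 1: 5, 4, 7, 3, 2, 6, 1
Ranks of variable 2: 5, 4, 7, 1, 2, 6, 3
d = r₁ − r₂: 0, 0, 0, 2, 0, 0, -2
d²: 0, 0, 0, 4, 0, 0, 4; Σd² = 8
ρ = 1 − 6·8/(7·48) = 1 − 48/336 = 0.857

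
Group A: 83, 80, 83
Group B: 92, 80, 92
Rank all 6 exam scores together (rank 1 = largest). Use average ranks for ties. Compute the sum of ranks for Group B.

8.5

Sorted (descending): 92, 92, 83, 83, 80, 80
The 2 values of 92 occupy positions 1–2 → average rank (1+2)/2 = 1.5.
The 2 values of 83 occupy positions 3–4 → average rank (3+4)/2 = 3.5.
The 2 values of 80 occupy positions 5–6 → average rank (5+6)/2 = 5.5.
Group B values → pooled ranks: 92→1.5, 80→5.5, 92→1.5
Rank sum = 1.5 + 5.5 + 1.5 = 8.5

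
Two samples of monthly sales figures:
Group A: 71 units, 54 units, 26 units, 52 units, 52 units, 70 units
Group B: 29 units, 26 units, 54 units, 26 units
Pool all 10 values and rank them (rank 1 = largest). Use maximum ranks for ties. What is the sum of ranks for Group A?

Sorted (descending): 71, 70, 54, 54, 52, 52, 29, 26, 26, 26
The 2 values of 54 occupy positions 3–4 → each gets rank 4.
The 2 values of 52 occupy positions 5–6 → each gets rank 6.
The 3 values of 26 occupy positions 8–10 → each gets rank 10.
Group A values → pooled ranks: 71→1, 54→4, 26→10, 52→6, 52→6, 70→2
Rank sum = 1 + 4 + 10 + 6 + 6 + 2 = 29

29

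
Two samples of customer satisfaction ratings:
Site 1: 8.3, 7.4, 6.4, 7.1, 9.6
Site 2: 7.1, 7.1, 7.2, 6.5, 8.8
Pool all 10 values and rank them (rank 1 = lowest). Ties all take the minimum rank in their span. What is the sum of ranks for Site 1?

29

Sorted (ascending): 6.4, 6.5, 7.1, 7.1, 7.1, 7.2, 7.4, 8.3, 8.8, 9.6
The 3 values of 7.1 occupy positions 3–5 → each gets rank 3.
Site 1 values → pooled ranks: 8.3→8, 7.4→7, 6.4→1, 7.1→3, 9.6→10
Rank sum = 8 + 7 + 1 + 3 + 10 = 29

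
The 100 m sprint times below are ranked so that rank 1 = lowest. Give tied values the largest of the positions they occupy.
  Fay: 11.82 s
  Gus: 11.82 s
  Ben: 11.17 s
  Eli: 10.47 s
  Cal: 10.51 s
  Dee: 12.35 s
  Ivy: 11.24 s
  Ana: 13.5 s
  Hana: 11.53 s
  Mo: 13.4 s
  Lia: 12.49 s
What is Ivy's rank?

Sorted (ascending): 10.47, 10.51, 11.17, 11.24, 11.53, 11.82, 11.82, 12.35, 12.49, 13.4, 13.5
The 2 values of 11.82 occupy positions 6–7 → each gets rank 7.
Ivy has value 11.24 s → rank 4.

4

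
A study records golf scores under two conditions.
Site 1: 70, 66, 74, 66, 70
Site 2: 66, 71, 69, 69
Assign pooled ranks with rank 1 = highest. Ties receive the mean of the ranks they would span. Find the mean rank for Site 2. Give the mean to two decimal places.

Sorted (descending): 74, 71, 70, 70, 69, 69, 66, 66, 66
The 2 values of 70 occupy positions 3–4 → average rank (3+4)/2 = 3.5.
The 2 values of 69 occupy positions 5–6 → average rank (5+6)/2 = 5.5.
The 3 values of 66 occupy positions 7–9 → average rank 8.
Site 2 values → pooled ranks: 66→8, 71→2, 69→5.5, 69→5.5
Mean rank = (8 + 2 + 5.5 + 5.5) / 4 = 5.25

5.25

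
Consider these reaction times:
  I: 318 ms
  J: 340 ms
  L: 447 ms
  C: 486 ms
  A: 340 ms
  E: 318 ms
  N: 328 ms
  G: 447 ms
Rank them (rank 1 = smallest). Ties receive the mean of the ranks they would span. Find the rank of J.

Sorted (ascending): 318, 318, 328, 340, 340, 447, 447, 486
The 2 values of 318 occupy positions 1–2 → average rank (1+2)/2 = 1.5.
The 2 values of 340 occupy positions 4–5 → average rank (4+5)/2 = 4.5.
The 2 values of 447 occupy positions 6–7 → average rank (6+7)/2 = 6.5.
J has value 340 ms → rank 4.5.

4.5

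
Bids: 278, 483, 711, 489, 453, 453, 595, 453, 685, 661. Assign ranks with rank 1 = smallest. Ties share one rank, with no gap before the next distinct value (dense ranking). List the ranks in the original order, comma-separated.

1, 3, 8, 4, 2, 2, 5, 2, 7, 6

Sorted (ascending): 278, 453, 453, 453, 483, 489, 595, 661, 685, 711
The 3 values of 453 share dense rank 2.
Remaining distinct values take the next consecutive integers.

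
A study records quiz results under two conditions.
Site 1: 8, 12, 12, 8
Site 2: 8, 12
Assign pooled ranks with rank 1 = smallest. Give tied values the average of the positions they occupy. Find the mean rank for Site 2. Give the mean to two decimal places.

Sorted (ascending): 8, 8, 8, 12, 12, 12
The 3 values of 8 occupy positions 1–3 → average rank 2.
The 3 values of 12 occupy positions 4–6 → average rank 5.
Site 2 values → pooled ranks: 8→2, 12→5
Mean rank = (2 + 5) / 2 = 3.50

3.50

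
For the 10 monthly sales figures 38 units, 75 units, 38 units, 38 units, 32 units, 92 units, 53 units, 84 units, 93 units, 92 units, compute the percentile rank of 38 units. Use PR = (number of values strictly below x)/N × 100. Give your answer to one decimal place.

N = 10.
Strictly below 38: 1. Equal to 38: 3.
PR = 1/10 × 100 = 10.0

10.0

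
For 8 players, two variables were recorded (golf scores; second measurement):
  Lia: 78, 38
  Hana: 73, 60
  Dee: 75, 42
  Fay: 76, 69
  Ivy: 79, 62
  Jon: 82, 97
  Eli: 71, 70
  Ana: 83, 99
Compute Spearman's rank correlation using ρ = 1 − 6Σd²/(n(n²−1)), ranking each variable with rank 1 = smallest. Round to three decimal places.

0.429

Ranks of variable 1: 5, 2, 3, 4, 6, 7, 1, 8
Ranks of variable 2: 1, 3, 2, 5, 4, 7, 6, 8
d = r₁ − r₂: 4, -1, 1, -1, 2, 0, -5, 0
d²: 16, 1, 1, 1, 4, 0, 25, 0; Σd² = 48
ρ = 1 − 6·48/(8·63) = 1 − 288/504 = 0.429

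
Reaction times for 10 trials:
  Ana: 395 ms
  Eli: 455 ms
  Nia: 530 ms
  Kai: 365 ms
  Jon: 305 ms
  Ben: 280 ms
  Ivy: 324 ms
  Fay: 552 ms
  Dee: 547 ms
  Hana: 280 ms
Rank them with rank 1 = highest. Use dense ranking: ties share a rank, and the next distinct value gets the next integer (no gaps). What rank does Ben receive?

Sorted (descending): 552, 547, 530, 455, 395, 365, 324, 305, 280, 280
The 2 values of 280 share dense rank 9.
Remaining distinct values take the next consecutive integers.
Ben has value 280 ms → rank 9.

9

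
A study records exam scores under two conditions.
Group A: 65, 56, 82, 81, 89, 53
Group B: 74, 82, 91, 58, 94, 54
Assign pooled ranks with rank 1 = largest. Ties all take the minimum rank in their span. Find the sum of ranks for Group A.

43

Sorted (descending): 94, 91, 89, 82, 82, 81, 74, 65, 58, 56, 54, 53
The 2 values of 82 occupy positions 4–5 → each gets rank 4.
Group A values → pooled ranks: 65→8, 56→10, 82→4, 81→6, 89→3, 53→12
Rank sum = 8 + 10 + 4 + 6 + 3 + 12 = 43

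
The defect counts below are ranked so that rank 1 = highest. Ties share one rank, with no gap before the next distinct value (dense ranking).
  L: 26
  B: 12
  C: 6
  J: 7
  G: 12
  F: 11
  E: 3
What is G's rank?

Sorted (descending): 26, 12, 12, 11, 7, 6, 3
The 2 values of 12 share dense rank 2.
Remaining distinct values take the next consecutive integers.
G has value 12 → rank 2.

2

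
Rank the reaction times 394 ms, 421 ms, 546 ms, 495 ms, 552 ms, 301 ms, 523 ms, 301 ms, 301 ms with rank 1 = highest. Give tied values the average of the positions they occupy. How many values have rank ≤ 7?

6

Sorted (descending): 552, 546, 523, 495, 421, 394, 301, 301, 301
The 3 values of 301 occupy positions 7–9 → average rank 8.
Ranks ≤ 7: {1, 2, 3, 4, 5, 6} → 6 values.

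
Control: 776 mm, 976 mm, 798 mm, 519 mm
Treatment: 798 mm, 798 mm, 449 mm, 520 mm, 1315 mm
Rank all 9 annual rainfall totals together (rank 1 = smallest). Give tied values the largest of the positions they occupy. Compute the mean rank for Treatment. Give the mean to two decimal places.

5.40

Sorted (ascending): 449, 519, 520, 776, 798, 798, 798, 976, 1315
The 3 values of 798 occupy positions 5–7 → each gets rank 7.
Treatment values → pooled ranks: 798→7, 798→7, 449→1, 520→3, 1315→9
Mean rank = (7 + 7 + 1 + 3 + 9) / 5 = 5.40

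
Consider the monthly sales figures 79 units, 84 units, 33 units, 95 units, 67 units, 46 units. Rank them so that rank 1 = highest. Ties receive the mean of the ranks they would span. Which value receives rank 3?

79

Sorted (descending): 95, 84, 79, 67, 46, 33
No ties — each value takes its position as its rank.
Rank 3 → value 79.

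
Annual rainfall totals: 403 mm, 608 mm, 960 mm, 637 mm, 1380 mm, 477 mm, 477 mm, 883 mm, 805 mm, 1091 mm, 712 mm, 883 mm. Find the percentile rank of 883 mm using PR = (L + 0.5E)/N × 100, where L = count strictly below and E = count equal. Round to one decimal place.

N = 12.
Strictly below 883: 7. Equal to 883: 2.
PR = (7 + 0.5·2)/12 × 100 = 66.7

66.7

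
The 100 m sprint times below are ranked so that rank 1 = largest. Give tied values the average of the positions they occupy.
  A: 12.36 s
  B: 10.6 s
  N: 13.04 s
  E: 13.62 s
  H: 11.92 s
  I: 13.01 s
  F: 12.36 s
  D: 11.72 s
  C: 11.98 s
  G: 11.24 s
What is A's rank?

Sorted (descending): 13.62, 13.04, 13.01, 12.36, 12.36, 11.98, 11.92, 11.72, 11.24, 10.6
The 2 values of 12.36 occupy positions 4–5 → average rank (4+5)/2 = 4.5.
A has value 12.36 s → rank 4.5.

4.5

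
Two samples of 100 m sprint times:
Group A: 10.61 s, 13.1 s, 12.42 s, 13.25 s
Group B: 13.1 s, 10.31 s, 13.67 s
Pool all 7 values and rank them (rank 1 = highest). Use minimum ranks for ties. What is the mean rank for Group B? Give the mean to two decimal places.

Sorted (descending): 13.67, 13.25, 13.1, 13.1, 12.42, 10.61, 10.31
The 2 values of 13.1 occupy positions 3–4 → each gets rank 3.
Group B values → pooled ranks: 13.1→3, 10.31→7, 13.67→1
Mean rank = (3 + 7 + 1) / 3 = 3.67

3.67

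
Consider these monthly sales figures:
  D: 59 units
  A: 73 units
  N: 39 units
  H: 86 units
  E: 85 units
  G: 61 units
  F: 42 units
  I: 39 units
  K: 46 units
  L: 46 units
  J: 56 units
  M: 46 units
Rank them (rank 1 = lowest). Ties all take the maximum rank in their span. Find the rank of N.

2

Sorted (ascending): 39, 39, 42, 46, 46, 46, 56, 59, 61, 73, 85, 86
The 2 values of 39 occupy positions 1–2 → each gets rank 2.
The 3 values of 46 occupy positions 4–6 → each gets rank 6.
N has value 39 units → rank 2.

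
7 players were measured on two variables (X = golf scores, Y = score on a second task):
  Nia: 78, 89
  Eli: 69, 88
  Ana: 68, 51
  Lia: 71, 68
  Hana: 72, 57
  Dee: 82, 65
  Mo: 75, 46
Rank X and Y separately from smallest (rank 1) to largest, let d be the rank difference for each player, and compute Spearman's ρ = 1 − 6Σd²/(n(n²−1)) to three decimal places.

0.143

Ranks of variable 1: 6, 2, 1, 3, 4, 7, 5
Ranks of variable 2: 7, 6, 2, 5, 3, 4, 1
d = r₁ − r₂: -1, -4, -1, -2, 1, 3, 4
d²: 1, 16, 1, 4, 1, 9, 16; Σd² = 48
ρ = 1 − 6·48/(7·48) = 1 − 288/336 = 0.143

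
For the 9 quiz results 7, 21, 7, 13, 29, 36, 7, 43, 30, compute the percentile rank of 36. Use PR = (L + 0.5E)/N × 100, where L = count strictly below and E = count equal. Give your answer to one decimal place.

N = 9.
Strictly below 36: 7. Equal to 36: 1.
PR = (7 + 0.5·1)/9 × 100 = 83.3

83.3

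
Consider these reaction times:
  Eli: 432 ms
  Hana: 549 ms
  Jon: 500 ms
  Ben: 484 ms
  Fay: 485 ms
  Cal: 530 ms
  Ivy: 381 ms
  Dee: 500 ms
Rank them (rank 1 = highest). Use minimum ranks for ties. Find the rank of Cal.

2

Sorted (descending): 549, 530, 500, 500, 485, 484, 432, 381
The 2 values of 500 occupy positions 3–4 → each gets rank 3.
Cal has value 530 ms → rank 2.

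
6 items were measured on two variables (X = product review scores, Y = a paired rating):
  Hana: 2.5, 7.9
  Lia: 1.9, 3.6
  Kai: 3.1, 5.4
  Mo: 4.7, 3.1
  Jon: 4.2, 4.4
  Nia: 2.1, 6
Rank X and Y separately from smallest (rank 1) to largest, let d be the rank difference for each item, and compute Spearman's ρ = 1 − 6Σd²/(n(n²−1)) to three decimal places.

-0.371

Ranks of variable 1: 3, 1, 4, 6, 5, 2
Ranks of variable 2: 6, 2, 4, 1, 3, 5
d = r₁ − r₂: -3, -1, 0, 5, 2, -3
d²: 9, 1, 0, 25, 4, 9; Σd² = 48
ρ = 1 − 6·48/(6·35) = 1 − 288/210 = -0.371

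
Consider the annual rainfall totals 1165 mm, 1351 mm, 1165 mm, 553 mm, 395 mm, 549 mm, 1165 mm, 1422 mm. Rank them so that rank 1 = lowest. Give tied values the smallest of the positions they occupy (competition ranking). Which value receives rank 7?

Sorted (ascending): 395, 549, 553, 1165, 1165, 1165, 1351, 1422
The 3 values of 1165 occupy positions 4–6 → each gets rank 4.
Rank 7 → value 1351.

1351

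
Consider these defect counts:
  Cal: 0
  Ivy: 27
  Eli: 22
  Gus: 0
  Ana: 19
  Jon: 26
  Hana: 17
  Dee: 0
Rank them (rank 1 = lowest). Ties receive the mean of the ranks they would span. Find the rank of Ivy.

Sorted (ascending): 0, 0, 0, 17, 19, 22, 26, 27
The 3 values of 0 occupy positions 1–3 → average rank 2.
Ivy has value 27 → rank 8.

8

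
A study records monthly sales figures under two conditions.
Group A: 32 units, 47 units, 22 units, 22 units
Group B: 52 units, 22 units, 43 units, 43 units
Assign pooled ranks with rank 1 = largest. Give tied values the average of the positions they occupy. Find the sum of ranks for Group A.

Sorted (descending): 52, 47, 43, 43, 32, 22, 22, 22
The 2 values of 43 occupy positions 3–4 → average rank (3+4)/2 = 3.5.
The 3 values of 22 occupy positions 6–8 → average rank 7.
Group A values → pooled ranks: 32→5, 47→2, 22→7, 22→7
Rank sum = 5 + 2 + 7 + 7 = 21

21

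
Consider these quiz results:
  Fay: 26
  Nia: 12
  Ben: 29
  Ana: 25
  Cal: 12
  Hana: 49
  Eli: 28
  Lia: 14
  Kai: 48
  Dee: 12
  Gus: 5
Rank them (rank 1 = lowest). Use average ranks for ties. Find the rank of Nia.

Sorted (ascending): 5, 12, 12, 12, 14, 25, 26, 28, 29, 48, 49
The 3 values of 12 occupy positions 2–4 → average rank 3.
Nia has value 12 → rank 3.

3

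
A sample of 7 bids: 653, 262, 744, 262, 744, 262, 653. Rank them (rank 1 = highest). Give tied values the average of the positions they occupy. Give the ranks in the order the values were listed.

3.5, 6, 1.5, 6, 1.5, 6, 3.5

Sorted (descending): 744, 744, 653, 653, 262, 262, 262
The 2 values of 744 occupy positions 1–2 → average rank (1+2)/2 = 1.5.
The 2 values of 653 occupy positions 3–4 → average rank (3+4)/2 = 3.5.
The 3 values of 262 occupy positions 5–7 → average rank 6.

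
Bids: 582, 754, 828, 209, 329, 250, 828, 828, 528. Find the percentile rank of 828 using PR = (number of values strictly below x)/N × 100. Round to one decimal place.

66.7

N = 9.
Strictly below 828: 6. Equal to 828: 3.
PR = 6/9 × 100 = 66.7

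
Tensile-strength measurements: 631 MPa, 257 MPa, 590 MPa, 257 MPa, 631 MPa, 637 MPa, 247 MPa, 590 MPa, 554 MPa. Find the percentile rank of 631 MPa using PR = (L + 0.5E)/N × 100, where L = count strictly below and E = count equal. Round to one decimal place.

N = 9.
Strictly below 631: 6. Equal to 631: 2.
PR = (6 + 0.5·2)/9 × 100 = 77.8

77.8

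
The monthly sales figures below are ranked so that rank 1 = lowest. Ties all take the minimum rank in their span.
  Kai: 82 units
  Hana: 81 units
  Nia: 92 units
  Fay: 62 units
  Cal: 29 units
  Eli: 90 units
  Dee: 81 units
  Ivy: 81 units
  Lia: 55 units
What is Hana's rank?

4

Sorted (ascending): 29, 55, 62, 81, 81, 81, 82, 90, 92
The 3 values of 81 occupy positions 4–6 → each gets rank 4.
Hana has value 81 units → rank 4.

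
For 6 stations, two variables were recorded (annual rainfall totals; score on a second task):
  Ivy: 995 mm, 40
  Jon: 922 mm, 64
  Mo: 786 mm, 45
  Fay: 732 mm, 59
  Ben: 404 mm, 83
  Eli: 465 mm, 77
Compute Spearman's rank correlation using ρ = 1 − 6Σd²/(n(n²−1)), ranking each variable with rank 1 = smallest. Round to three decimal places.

-0.829

Ranks of variable 1: 6, 5, 4, 3, 1, 2
Ranks of variable 2: 1, 4, 2, 3, 6, 5
d = r₁ − r₂: 5, 1, 2, 0, -5, -3
d²: 25, 1, 4, 0, 25, 9; Σd² = 64
ρ = 1 − 6·64/(6·35) = 1 − 384/210 = -0.829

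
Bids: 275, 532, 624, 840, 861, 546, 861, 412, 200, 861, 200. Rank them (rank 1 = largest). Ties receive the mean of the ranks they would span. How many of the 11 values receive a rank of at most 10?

9

Sorted (descending): 861, 861, 861, 840, 624, 546, 532, 412, 275, 200, 200
The 3 values of 861 occupy positions 1–3 → average rank 2.
The 2 values of 200 occupy positions 10–11 → average rank (10+11)/2 = 10.5.
Ranks ≤ 10: {2, 2, 2, 4, 5, 6, 7, 8, 9} → 9 values.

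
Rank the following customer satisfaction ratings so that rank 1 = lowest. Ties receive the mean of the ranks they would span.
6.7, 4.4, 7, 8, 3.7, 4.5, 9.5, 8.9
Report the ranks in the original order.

Sorted (ascending): 3.7, 4.4, 4.5, 6.7, 7, 8, 8.9, 9.5
No ties — each value takes its position as its rank.

4, 2, 5, 6, 1, 3, 8, 7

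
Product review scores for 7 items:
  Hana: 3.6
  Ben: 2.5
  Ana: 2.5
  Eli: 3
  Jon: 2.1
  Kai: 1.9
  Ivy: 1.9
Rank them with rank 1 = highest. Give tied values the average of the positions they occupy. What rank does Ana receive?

3.5

Sorted (descending): 3.6, 3, 2.5, 2.5, 2.1, 1.9, 1.9
The 2 values of 2.5 occupy positions 3–4 → average rank (3+4)/2 = 3.5.
The 2 values of 1.9 occupy positions 6–7 → average rank (6+7)/2 = 6.5.
Ana has value 2.5 → rank 3.5.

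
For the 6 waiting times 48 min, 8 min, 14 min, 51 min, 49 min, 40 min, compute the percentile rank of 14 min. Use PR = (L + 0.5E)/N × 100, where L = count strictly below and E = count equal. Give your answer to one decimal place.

25.0

N = 6.
Strictly below 14: 1. Equal to 14: 1.
PR = (1 + 0.5·1)/6 × 100 = 25.0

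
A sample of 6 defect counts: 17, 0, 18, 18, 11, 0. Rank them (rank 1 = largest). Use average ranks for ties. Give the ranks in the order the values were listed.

3, 5.5, 1.5, 1.5, 4, 5.5

Sorted (descending): 18, 18, 17, 11, 0, 0
The 2 values of 18 occupy positions 1–2 → average rank (1+2)/2 = 1.5.
The 2 values of 0 occupy positions 5–6 → average rank (5+6)/2 = 5.5.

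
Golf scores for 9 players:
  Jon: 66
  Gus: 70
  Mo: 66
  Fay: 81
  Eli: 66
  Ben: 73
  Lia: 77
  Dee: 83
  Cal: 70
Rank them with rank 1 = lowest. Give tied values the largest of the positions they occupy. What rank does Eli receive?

3

Sorted (ascending): 66, 66, 66, 70, 70, 73, 77, 81, 83
The 3 values of 66 occupy positions 1–3 → each gets rank 3.
The 2 values of 70 occupy positions 4–5 → each gets rank 5.
Eli has value 66 → rank 3.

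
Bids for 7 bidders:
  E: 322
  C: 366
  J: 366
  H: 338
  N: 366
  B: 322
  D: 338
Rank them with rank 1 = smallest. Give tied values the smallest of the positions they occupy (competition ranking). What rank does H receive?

Sorted (ascending): 322, 322, 338, 338, 366, 366, 366
The 2 values of 322 occupy positions 1–2 → each gets rank 1.
The 2 values of 338 occupy positions 3–4 → each gets rank 3.
The 3 values of 366 occupy positions 5–7 → each gets rank 5.
H has value 338 → rank 3.

3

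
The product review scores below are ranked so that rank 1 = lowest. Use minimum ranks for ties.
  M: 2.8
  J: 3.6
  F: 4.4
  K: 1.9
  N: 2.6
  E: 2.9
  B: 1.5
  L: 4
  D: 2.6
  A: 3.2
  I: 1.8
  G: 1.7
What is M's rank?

Sorted (ascending): 1.5, 1.7, 1.8, 1.9, 2.6, 2.6, 2.8, 2.9, 3.2, 3.6, 4, 4.4
The 2 values of 2.6 occupy positions 5–6 → each gets rank 5.
M has value 2.8 → rank 7.

7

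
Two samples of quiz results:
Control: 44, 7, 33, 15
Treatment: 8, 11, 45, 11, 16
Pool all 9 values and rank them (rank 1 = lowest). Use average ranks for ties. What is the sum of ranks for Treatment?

24

Sorted (ascending): 7, 8, 11, 11, 15, 16, 33, 44, 45
The 2 values of 11 occupy positions 3–4 → average rank (3+4)/2 = 3.5.
Treatment values → pooled ranks: 8→2, 11→3.5, 45→9, 11→3.5, 16→6
Rank sum = 2 + 3.5 + 9 + 3.5 + 6 = 24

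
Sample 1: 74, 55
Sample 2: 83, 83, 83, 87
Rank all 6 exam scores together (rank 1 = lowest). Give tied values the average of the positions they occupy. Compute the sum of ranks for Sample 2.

18

Sorted (ascending): 55, 74, 83, 83, 83, 87
The 3 values of 83 occupy positions 3–5 → average rank 4.
Sample 2 values → pooled ranks: 83→4, 83→4, 83→4, 87→6
Rank sum = 4 + 4 + 4 + 6 = 18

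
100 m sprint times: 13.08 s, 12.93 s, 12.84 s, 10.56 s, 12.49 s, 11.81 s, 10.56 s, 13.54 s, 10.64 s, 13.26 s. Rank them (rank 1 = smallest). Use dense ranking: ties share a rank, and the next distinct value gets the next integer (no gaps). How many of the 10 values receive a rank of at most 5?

6

Sorted (ascending): 10.56, 10.56, 10.64, 11.81, 12.49, 12.84, 12.93, 13.08, 13.26, 13.54
The 2 values of 10.56 share dense rank 1.
Remaining distinct values take the next consecutive integers.
Ranks ≤ 5: {1, 1, 2, 3, 4, 5} → 6 values.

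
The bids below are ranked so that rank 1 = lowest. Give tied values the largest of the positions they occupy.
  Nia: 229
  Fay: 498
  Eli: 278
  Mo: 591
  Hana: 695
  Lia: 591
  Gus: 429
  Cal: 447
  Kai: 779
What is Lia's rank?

Sorted (ascending): 229, 278, 429, 447, 498, 591, 591, 695, 779
The 2 values of 591 occupy positions 6–7 → each gets rank 7.
Lia has value 591 → rank 7.

7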